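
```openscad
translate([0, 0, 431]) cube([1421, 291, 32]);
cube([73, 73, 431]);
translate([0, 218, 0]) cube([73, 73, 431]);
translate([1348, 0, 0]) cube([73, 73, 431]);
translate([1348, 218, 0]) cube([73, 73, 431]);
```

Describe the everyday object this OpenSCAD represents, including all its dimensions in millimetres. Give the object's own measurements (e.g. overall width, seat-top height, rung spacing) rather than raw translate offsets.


A long wooden bench with a 1421 mm (x) × 291 mm (y) seat, 32 mm thick, its top surface 463 mm above the floor. Four 73 mm square legs at the seat corners, flush with the edges, run from z = 0 to the seat underside.


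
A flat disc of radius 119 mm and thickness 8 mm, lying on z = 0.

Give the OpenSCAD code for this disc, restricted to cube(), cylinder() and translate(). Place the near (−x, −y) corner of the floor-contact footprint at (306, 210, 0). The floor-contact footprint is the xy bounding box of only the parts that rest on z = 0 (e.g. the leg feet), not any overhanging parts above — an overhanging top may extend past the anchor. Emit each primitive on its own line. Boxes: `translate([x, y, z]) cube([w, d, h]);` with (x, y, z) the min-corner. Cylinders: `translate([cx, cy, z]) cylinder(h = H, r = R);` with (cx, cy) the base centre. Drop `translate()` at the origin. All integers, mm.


translate([425, 329, 0]) cylinder(h = 8, r = 119);


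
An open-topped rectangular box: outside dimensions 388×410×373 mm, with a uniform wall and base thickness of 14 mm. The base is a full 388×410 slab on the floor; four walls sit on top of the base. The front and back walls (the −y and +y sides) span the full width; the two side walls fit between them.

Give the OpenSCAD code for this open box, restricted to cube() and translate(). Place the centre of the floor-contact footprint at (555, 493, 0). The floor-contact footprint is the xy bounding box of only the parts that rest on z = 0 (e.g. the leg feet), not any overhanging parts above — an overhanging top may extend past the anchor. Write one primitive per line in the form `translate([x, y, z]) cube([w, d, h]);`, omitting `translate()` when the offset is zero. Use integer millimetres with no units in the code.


translate([361, 288, 0]) cube([388, 410, 14]);
translate([361, 288, 14]) cube([388, 14, 359]);
translate([361, 684, 14]) cube([388, 14, 359]);
translate([361, 302, 14]) cube([14, 382, 359]);
translate([735, 302, 14]) cube([14, 382, 359]);


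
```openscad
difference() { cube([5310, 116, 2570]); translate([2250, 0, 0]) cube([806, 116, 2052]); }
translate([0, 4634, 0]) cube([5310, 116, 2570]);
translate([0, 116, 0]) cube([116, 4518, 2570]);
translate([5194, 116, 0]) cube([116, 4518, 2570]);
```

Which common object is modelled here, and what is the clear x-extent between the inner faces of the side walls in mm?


A single room. The interior width is 5078 mm.

Four walls enclosing a rectangle with a door in the front wall — a room. Outside width 5310 minus two 116 mm walls gives 5078 mm.


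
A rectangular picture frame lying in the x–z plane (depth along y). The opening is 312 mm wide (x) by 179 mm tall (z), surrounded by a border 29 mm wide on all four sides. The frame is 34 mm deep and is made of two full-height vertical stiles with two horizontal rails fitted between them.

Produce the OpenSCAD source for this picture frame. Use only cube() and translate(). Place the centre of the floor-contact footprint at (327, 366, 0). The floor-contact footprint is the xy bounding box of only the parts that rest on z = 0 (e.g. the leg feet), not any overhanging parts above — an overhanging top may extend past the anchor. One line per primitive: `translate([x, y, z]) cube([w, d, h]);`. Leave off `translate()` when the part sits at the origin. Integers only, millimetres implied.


translate([142, 349, 0]) cube([29, 34, 237]);
translate([483, 349, 0]) cube([29, 34, 237]);
translate([171, 349, 0]) cube([312, 34, 29]);
translate([171, 349, 208]) cube([312, 34, 29]);


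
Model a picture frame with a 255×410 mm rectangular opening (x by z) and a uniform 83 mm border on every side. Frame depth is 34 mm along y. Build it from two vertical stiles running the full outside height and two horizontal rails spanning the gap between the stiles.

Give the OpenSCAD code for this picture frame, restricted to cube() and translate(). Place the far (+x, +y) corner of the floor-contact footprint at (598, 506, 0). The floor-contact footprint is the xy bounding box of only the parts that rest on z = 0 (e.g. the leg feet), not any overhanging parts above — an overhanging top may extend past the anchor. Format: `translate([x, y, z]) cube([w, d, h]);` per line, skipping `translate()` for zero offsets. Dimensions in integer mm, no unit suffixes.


translate([177, 472, 0]) cube([83, 34, 576]);
translate([515, 472, 0]) cube([83, 34, 576]);
translate([260, 472, 0]) cube([255, 34, 83]);
translate([260, 472, 493]) cube([255, 34, 83]);


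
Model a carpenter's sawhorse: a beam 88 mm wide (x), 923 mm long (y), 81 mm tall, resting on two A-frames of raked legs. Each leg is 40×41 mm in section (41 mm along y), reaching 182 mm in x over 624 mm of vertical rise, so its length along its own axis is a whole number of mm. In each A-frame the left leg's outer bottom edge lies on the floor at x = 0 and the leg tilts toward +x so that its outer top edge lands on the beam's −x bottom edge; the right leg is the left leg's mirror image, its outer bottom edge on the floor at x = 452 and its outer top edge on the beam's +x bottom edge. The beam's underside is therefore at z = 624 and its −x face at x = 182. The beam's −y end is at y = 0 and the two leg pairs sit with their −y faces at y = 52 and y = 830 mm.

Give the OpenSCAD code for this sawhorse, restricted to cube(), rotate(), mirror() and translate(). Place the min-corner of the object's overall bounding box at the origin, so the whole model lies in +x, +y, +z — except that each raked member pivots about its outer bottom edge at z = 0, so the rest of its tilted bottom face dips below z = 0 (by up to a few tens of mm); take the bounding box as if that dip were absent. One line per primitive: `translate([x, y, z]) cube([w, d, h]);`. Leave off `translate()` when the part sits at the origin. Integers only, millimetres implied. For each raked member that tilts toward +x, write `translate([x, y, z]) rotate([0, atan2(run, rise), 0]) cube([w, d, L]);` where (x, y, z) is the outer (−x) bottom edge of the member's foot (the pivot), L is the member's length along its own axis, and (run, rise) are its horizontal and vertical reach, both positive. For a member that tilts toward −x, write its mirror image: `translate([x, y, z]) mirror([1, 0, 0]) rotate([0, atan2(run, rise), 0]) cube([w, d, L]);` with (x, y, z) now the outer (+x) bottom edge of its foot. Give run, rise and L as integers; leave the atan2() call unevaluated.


// leg length = √(182² + 624²) = 650
// right-leg outer foot x = 2·182 + 88 = 452
// beam min-corner = (182, 0, 624)
translate([182, 0, 624]) cube([88, 923, 81]);
translate([0, 52, 0]) rotate([0, atan2(182, 624), 0]) cube([40, 41, 650]);
translate([452, 52, 0]) mirror([1, 0, 0]) rotate([0, atan2(182, 624), 0]) cube([40, 41, 650]);
translate([0, 830, 0]) rotate([0, atan2(182, 624), 0]) cube([40, 41, 650]);
translate([452, 830, 0]) mirror([1, 0, 0]) rotate([0, atan2(182, 624), 0]) cube([40, 41, 650]);


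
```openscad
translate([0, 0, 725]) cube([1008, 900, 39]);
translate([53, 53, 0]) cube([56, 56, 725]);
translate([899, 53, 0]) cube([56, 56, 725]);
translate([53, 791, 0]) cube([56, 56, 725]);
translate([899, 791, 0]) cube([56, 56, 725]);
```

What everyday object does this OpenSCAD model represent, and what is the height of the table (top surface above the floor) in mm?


A table. The table height is 764 mm.

A 1008×900×39 slab sits at z = 725 on four 56 mm square posts — a table. The top surface is at 725 + 39 = 764 mm.


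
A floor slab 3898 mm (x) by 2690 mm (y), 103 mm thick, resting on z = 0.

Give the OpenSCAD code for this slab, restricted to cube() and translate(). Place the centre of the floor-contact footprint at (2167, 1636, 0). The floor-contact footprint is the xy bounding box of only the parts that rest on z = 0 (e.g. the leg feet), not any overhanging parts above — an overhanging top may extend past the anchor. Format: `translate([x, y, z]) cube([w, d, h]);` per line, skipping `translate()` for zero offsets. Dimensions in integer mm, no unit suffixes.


translate([218, 291, 0]) cube([3898, 2690, 103]);


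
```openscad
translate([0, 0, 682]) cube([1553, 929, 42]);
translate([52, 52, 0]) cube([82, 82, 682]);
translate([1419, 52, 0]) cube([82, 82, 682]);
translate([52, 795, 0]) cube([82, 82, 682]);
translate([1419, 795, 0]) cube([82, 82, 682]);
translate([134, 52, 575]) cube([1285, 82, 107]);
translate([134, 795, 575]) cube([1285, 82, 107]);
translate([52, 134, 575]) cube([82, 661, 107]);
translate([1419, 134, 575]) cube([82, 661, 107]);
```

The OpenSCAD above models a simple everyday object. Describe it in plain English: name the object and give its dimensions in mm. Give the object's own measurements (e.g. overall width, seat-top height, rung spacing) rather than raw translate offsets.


A rectangular dining table. The top is 1553×929×42 mm with its upper surface at z = 724 mm. It stands on four 82×82 mm square legs, each inset 52 mm from the nearest pair of top edges, running from the floor to the underside of the top. Four apron rails, 82 mm thick and 107 mm tall, run between adjacent legs with their top edges flush with the underside of the top and their outer faces flush with the legs' outer faces.


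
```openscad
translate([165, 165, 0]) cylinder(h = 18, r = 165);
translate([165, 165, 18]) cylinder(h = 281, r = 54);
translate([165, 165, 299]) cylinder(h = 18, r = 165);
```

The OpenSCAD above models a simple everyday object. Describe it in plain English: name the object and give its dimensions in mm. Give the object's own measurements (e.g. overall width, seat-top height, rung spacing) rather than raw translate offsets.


A spool: two coaxial disc flanges of radius 165 mm and thickness 18 mm, joined by a core cylinder of radius 54 mm and height 281 mm. The lower flange rests on z = 0 and the three cylinders share a vertical axis.


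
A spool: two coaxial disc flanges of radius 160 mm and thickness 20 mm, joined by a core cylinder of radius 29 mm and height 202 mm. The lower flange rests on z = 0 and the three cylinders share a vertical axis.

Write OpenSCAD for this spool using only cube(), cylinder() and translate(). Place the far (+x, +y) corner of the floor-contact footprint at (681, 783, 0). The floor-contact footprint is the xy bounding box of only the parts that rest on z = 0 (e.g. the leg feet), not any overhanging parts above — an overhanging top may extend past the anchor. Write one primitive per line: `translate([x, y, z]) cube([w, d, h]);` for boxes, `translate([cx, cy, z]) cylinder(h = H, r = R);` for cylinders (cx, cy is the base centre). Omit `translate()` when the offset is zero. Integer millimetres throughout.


translate([521, 623, 0]) cylinder(h = 20, r = 160);
translate([521, 623, 20]) cylinder(h = 202, r = 29);
translate([521, 623, 222]) cylinder(h = 20, r = 160);


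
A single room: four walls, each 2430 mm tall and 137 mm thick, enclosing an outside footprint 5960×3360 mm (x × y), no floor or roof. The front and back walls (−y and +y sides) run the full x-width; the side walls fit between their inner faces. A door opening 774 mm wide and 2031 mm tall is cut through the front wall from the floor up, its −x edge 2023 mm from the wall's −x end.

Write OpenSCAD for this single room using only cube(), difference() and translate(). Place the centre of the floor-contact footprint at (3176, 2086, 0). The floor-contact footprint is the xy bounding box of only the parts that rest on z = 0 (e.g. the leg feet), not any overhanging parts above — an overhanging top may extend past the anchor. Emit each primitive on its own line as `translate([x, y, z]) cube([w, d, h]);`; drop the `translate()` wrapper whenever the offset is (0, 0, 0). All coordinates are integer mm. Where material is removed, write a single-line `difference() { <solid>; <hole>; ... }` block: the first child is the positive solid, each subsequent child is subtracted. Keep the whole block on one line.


difference() { translate([196, 406, 0]) cube([5960, 137, 2430]); translate([2219, 406, 0]) cube([774, 137, 2031]); }
translate([196, 3629, 0]) cube([5960, 137, 2430]);
translate([196, 543, 0]) cube([137, 3086, 2430]);
translate([6019, 543, 0]) cube([137, 3086, 2430]);


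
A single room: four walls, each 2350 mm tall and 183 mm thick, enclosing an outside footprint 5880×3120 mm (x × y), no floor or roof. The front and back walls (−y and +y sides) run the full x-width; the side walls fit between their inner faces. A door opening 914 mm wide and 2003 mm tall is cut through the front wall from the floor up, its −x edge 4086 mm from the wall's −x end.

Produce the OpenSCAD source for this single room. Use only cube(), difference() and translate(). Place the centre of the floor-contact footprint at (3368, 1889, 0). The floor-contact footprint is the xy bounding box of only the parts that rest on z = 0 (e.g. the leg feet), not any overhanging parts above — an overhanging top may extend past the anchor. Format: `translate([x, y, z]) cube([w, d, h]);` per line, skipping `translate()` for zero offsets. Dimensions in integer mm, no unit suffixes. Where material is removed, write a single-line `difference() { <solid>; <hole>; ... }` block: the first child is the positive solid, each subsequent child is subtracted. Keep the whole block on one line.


difference() { translate([428, 329, 0]) cube([5880, 183, 2350]); translate([4514, 329, 0]) cube([914, 183, 2003]); }
translate([428, 3266, 0]) cube([5880, 183, 2350]);
translate([428, 512, 0]) cube([183, 2754, 2350]);
translate([6125, 512, 0]) cube([183, 2754, 2350]);


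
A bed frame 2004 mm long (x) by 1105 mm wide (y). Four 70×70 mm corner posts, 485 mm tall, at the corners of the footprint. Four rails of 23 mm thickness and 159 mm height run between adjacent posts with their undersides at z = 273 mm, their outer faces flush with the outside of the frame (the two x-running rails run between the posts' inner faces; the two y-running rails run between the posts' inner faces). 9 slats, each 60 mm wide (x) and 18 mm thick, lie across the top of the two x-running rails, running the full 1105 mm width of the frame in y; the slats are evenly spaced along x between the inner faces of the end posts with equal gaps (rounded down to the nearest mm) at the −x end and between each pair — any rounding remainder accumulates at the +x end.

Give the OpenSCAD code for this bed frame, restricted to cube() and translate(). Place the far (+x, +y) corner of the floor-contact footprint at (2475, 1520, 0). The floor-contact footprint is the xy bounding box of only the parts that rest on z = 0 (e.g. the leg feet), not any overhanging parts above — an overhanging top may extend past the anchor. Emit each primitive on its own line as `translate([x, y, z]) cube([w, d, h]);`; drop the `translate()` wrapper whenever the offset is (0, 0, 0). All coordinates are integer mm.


translate([471, 415, 0]) cube([70, 70, 485]);
translate([471, 1450, 0]) cube([70, 70, 485]);
translate([2405, 415, 0]) cube([70, 70, 485]);
translate([2405, 1450, 0]) cube([70, 70, 485]);
translate([541, 415, 273]) cube([1864, 23, 159]);
translate([541, 1497, 273]) cube([1864, 23, 159]);
translate([471, 485, 273]) cube([23, 965, 159]);
translate([2452, 485, 273]) cube([23, 965, 159]);
translate([673, 415, 432]) cube([60, 1105, 18]);
translate([865, 415, 432]) cube([60, 1105, 18]);
translate([1057, 415, 432]) cube([60, 1105, 18]);
translate([1249, 415, 432]) cube([60, 1105, 18]);
translate([1441, 415, 432]) cube([60, 1105, 18]);
translate([1633, 415, 432]) cube([60, 1105, 18]);
translate([1825, 415, 432]) cube([60, 1105, 18]);
translate([2017, 415, 432]) cube([60, 1105, 18]);
translate([2209, 415, 432]) cube([60, 1105, 18]);


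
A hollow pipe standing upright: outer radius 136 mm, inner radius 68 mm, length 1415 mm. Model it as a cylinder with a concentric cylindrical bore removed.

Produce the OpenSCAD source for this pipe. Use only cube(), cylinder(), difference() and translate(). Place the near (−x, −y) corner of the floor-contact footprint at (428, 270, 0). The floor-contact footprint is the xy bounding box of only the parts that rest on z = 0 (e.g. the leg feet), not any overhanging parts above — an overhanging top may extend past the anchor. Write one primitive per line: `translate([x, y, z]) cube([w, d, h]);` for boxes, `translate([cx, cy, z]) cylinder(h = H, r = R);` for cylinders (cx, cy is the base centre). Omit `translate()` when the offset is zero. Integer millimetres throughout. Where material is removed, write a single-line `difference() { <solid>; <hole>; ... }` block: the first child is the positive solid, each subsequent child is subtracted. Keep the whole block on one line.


difference() { translate([564, 406, 0]) cylinder(h = 1415, r = 136); translate([564, 406, 0]) cylinder(h = 1415, r = 68); }


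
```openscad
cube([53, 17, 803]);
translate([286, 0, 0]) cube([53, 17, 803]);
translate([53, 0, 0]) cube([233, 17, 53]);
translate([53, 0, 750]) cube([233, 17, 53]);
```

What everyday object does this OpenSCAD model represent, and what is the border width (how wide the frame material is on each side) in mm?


A picture frame. The border width is 53 mm.

Four thin pieces enclosing a rectangular opening — a picture frame. The two full-height stiles are 803 mm tall; the top rail sits at z = 750 and is 53 mm tall, so the border above the opening is 803 − 750 = 53 mm, matching the stile x-width.


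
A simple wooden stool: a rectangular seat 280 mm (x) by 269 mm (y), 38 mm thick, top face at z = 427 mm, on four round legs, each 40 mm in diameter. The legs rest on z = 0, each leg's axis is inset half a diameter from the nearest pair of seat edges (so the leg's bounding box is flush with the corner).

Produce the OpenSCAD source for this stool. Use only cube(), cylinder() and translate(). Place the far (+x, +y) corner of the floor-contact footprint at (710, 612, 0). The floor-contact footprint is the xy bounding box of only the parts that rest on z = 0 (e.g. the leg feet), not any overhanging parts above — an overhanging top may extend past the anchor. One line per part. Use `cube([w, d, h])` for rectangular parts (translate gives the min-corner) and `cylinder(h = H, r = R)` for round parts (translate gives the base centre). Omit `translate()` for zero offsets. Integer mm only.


translate([430, 343, 389]) cube([280, 269, 38]);
translate([450, 363, 0]) cylinder(h = 389, r = 20);
translate([690, 363, 0]) cylinder(h = 389, r = 20);
translate([450, 592, 0]) cylinder(h = 389, r = 20);
translate([690, 592, 0]) cylinder(h = 389, r = 20);


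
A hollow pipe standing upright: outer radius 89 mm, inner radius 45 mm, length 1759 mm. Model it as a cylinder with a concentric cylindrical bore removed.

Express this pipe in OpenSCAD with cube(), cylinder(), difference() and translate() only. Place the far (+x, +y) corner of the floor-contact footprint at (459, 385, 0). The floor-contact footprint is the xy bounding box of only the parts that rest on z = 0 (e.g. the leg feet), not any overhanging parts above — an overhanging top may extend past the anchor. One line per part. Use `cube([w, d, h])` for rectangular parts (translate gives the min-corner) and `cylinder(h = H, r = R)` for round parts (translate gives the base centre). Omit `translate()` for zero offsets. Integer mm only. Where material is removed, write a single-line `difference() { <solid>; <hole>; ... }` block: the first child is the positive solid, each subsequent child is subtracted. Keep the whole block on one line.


difference() { translate([370, 296, 0]) cylinder(h = 1759, r = 89); translate([370, 296, 0]) cylinder(h = 1759, r = 45); }


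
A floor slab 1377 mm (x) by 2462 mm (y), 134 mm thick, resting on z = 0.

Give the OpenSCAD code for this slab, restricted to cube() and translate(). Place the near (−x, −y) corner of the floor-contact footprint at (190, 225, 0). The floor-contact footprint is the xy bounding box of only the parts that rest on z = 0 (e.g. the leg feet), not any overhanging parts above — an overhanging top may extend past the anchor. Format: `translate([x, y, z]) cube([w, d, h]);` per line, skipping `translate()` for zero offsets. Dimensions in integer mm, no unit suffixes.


translate([190, 225, 0]) cube([1377, 2462, 134]);


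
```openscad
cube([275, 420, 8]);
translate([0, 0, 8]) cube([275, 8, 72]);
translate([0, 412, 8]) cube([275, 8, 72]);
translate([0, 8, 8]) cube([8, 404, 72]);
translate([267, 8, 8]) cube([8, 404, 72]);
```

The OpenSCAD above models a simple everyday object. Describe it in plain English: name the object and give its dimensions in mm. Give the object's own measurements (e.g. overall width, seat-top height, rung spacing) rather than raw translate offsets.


An open-topped rectangular box: outside dimensions 275×420×80 mm, with a uniform wall and base thickness of 8 mm. The base is a full 275×420 slab on the floor; four walls sit on top of the base. The front and back walls (the −y and +y sides) span the full width; the two side walls fit between them.


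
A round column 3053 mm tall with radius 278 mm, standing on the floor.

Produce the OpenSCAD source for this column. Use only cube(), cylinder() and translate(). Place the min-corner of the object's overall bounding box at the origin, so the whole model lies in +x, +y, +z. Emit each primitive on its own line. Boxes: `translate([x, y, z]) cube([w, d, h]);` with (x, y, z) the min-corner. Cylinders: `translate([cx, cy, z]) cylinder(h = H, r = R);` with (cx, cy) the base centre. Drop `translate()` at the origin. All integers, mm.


translate([278, 278, 0]) cylinder(h = 3053, r = 278);


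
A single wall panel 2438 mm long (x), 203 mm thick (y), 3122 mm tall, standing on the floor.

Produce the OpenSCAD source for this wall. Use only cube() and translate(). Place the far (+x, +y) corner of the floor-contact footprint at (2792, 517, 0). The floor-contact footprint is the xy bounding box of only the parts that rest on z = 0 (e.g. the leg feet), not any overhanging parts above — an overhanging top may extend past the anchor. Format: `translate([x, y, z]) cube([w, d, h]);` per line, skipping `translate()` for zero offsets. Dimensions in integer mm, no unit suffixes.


translate([354, 314, 0]) cube([2438, 203, 3122]);


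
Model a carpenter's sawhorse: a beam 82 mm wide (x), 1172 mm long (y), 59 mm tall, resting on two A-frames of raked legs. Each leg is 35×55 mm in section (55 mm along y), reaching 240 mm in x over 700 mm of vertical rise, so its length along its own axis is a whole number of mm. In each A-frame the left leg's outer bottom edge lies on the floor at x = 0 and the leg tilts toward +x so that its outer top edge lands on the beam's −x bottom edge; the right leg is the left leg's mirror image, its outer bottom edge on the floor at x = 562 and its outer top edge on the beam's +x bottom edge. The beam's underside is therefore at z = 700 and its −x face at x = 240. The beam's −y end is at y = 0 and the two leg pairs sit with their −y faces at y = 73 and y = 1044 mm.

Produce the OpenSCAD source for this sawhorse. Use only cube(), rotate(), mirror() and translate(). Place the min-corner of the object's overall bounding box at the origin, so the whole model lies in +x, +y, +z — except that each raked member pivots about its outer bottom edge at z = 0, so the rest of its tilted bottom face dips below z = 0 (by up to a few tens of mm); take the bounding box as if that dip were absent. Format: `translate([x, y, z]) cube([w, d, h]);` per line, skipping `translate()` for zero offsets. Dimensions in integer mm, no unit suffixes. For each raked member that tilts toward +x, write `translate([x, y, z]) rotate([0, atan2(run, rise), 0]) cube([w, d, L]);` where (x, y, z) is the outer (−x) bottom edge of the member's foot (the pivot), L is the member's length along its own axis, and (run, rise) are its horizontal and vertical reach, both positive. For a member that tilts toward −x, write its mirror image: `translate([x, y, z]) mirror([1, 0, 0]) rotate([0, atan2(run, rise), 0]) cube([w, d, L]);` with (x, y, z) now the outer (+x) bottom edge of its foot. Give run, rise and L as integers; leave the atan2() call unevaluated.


translate([240, 0, 700]) cube([82, 1172, 59]);
translate([0, 73, 0]) rotate([0, atan2(240, 700), 0]) cube([35, 55, 740]);
translate([562, 73, 0]) mirror([1, 0, 0]) rotate([0, atan2(240, 700), 0]) cube([35, 55, 740]);
translate([0, 1044, 0]) rotate([0, atan2(240, 700), 0]) cube([35, 55, 740]);
translate([562, 1044, 0]) mirror([1, 0, 0]) rotate([0, atan2(240, 700), 0]) cube([35, 55, 740]);


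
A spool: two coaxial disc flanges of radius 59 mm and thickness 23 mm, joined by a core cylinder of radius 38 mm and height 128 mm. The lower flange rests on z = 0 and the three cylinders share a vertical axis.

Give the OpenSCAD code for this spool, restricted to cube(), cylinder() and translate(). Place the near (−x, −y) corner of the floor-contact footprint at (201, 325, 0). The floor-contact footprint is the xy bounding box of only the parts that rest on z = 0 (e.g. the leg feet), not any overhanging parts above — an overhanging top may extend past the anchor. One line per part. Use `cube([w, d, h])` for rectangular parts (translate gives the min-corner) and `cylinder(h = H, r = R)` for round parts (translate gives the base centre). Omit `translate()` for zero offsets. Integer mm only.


translate([260, 384, 0]) cylinder(h = 23, r = 59);
translate([260, 384, 23]) cylinder(h = 128, r = 38);
translate([260, 384, 151]) cylinder(h = 23, r = 59);


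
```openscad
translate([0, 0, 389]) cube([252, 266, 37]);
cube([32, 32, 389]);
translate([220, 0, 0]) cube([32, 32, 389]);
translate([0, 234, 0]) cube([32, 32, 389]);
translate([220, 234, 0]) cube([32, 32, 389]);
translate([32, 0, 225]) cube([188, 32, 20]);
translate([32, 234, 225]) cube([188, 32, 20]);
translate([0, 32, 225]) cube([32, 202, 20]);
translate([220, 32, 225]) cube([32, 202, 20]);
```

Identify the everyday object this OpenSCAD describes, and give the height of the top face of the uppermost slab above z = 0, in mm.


A stool. The seat height is 426 mm.

A 252×266×37 slab at z = 389 on four corner posts — a stool. The seat top is 389 + 37 = 426 mm.


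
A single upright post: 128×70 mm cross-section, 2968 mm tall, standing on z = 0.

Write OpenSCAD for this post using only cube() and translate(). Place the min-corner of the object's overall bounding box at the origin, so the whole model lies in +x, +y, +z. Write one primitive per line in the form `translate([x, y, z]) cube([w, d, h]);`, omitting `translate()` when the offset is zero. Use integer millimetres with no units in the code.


cube([128, 70, 2968]);


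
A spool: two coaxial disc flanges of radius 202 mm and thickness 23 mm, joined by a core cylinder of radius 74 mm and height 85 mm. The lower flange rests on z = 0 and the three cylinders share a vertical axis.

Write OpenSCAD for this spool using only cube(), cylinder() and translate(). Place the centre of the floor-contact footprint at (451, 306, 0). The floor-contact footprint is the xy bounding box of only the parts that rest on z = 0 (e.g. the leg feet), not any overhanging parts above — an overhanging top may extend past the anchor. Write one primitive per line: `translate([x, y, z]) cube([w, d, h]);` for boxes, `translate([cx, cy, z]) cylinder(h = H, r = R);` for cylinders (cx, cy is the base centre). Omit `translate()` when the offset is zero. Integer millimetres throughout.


translate([451, 306, 0]) cylinder(h = 23, r = 202);
translate([451, 306, 23]) cylinder(h = 85, r = 74);
translate([451, 306, 108]) cylinder(h = 23, r = 202);


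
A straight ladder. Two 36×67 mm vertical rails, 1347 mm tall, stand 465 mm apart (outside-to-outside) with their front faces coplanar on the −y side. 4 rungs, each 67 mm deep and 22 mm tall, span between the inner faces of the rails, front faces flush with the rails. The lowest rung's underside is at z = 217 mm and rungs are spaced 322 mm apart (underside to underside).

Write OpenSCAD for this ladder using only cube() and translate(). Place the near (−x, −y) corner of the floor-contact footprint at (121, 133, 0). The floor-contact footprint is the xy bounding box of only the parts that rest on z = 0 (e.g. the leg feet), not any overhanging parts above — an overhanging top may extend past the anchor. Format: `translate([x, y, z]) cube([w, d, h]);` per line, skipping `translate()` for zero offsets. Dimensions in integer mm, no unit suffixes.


// rung span = 465 - 2*36 = 393
// rung[k] z = 217 + k*322
translate([121, 133, 0]) cube([36, 67, 1347]);
translate([550, 133, 0]) cube([36, 67, 1347]);
translate([157, 133, 217]) cube([393, 67, 22]);
translate([157, 133, 539]) cube([393, 67, 22]);
translate([157, 133, 861]) cube([393, 67, 22]);
translate([157, 133, 1183]) cube([393, 67, 22]);


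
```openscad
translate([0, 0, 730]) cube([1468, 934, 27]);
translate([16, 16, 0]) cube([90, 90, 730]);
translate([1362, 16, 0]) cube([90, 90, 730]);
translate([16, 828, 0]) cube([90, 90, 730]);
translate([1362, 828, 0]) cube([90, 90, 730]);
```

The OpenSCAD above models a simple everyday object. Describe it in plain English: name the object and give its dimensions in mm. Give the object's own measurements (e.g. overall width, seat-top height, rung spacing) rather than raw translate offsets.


A table: top 1468 mm (x) × 934 mm (y), 27 mm thick, upper face at z = 757 mm, on four 90×90 mm square legs, each inset 16 mm from the nearest pair of top edges from z = 0 to the bottom of the top.


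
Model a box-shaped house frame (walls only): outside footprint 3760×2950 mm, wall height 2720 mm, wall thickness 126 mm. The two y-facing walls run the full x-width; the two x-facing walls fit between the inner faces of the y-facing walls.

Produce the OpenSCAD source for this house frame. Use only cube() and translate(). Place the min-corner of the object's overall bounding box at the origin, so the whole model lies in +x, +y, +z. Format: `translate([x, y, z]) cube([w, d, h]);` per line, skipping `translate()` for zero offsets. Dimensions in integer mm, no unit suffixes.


cube([3760, 126, 2720]);
translate([0, 2824, 0]) cube([3760, 126, 2720]);
translate([0, 126, 0]) cube([126, 2698, 2720]);
translate([3634, 126, 0]) cube([126, 2698, 2720]);


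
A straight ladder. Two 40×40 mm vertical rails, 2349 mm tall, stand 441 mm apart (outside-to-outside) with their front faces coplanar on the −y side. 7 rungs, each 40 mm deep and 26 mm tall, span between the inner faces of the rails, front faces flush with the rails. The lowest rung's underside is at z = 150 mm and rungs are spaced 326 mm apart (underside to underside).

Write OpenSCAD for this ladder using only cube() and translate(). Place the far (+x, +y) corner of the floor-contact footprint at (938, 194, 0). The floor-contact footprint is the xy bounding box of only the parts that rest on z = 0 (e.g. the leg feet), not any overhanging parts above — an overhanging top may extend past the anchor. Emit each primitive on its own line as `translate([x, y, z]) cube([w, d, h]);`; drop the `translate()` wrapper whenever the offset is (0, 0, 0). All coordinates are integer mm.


translate([497, 154, 0]) cube([40, 40, 2349]);
translate([898, 154, 0]) cube([40, 40, 2349]);
translate([537, 154, 150]) cube([361, 40, 26]);
translate([537, 154, 476]) cube([361, 40, 26]);
translate([537, 154, 802]) cube([361, 40, 26]);
translate([537, 154, 1128]) cube([361, 40, 26]);
translate([537, 154, 1454]) cube([361, 40, 26]);
translate([537, 154, 1780]) cube([361, 40, 26]);
translate([537, 154, 2106]) cube([361, 40, 26]);


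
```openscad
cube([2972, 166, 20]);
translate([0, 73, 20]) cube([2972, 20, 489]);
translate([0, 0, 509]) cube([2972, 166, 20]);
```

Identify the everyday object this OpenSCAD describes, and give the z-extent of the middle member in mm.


An I-beam. The web height is 489 mm.

Two wide flanges with a thin centred web — an I-beam. Overall 529 mm minus two 20 mm flanges gives a web of 529 − 2·20 = 489 mm.


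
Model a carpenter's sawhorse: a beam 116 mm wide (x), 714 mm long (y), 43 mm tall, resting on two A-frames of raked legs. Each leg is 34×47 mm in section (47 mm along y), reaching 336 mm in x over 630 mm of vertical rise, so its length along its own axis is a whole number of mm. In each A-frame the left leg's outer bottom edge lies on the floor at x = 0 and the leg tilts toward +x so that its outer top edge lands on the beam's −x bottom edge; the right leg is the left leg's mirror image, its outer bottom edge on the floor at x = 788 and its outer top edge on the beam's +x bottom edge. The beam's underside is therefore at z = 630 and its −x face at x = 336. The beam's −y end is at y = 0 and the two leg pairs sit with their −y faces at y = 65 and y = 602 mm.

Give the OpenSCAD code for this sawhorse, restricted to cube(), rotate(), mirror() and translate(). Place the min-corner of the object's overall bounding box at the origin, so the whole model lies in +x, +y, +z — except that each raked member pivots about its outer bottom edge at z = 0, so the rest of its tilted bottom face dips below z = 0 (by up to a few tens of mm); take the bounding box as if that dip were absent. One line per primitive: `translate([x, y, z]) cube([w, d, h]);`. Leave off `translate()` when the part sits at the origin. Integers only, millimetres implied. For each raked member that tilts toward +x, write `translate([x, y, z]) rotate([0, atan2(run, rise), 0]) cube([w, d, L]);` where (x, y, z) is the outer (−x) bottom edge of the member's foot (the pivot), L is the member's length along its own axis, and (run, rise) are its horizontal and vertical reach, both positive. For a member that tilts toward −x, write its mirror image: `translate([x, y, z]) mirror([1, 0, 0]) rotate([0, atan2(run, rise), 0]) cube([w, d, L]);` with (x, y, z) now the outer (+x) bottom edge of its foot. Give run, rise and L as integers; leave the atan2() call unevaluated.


translate([336, 0, 630]) cube([116, 714, 43]);
translate([0, 65, 0]) rotate([0, atan2(336, 630), 0]) cube([34, 47, 714]);
translate([788, 65, 0]) mirror([1, 0, 0]) rotate([0, atan2(336, 630), 0]) cube([34, 47, 714]);
translate([0, 602, 0]) rotate([0, atan2(336, 630), 0]) cube([34, 47, 714]);
translate([788, 602, 0]) mirror([1, 0, 0]) rotate([0, atan2(336, 630), 0]) cube([34, 47, 714]);


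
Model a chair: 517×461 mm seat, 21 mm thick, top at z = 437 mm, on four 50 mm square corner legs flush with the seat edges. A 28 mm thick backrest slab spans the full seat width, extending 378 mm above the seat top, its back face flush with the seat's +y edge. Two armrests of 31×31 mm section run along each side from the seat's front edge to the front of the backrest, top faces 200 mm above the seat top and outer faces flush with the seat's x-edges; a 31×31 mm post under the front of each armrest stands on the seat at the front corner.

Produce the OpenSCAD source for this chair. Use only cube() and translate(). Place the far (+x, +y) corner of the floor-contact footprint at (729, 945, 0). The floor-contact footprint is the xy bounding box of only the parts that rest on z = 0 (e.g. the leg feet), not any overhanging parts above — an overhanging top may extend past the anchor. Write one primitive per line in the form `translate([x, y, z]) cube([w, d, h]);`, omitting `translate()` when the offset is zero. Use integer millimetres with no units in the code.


translate([212, 484, 416]) cube([517, 461, 21]);
translate([212, 484, 0]) cube([50, 50, 416]);
translate([679, 484, 0]) cube([50, 50, 416]);
translate([212, 895, 0]) cube([50, 50, 416]);
translate([679, 895, 0]) cube([50, 50, 416]);
translate([212, 917, 437]) cube([517, 28, 378]);
translate([212, 484, 606]) cube([31, 433, 31]);
translate([698, 484, 606]) cube([31, 433, 31]);
translate([212, 484, 437]) cube([31, 31, 169]);
translate([698, 484, 437]) cube([31, 31, 169]);


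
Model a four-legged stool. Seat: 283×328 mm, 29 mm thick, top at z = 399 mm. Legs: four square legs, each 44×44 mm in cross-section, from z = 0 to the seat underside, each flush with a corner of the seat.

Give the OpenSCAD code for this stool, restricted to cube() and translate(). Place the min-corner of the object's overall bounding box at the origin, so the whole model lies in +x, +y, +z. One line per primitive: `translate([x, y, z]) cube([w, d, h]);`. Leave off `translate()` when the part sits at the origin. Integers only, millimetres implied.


translate([0, 0, 370]) cube([283, 328, 29]);
cube([44, 44, 370]);
translate([239, 0, 0]) cube([44, 44, 370]);
translate([0, 284, 0]) cube([44, 44, 370]);
translate([239, 284, 0]) cube([44, 44, 370]);


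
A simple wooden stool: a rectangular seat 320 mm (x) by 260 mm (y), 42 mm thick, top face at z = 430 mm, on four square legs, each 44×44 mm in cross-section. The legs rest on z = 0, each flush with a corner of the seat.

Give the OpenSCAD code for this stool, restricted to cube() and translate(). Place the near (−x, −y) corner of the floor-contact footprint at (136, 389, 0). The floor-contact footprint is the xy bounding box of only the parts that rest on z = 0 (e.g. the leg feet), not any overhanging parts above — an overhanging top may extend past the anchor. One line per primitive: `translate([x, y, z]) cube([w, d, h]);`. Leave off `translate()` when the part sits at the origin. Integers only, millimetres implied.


translate([136, 389, 388]) cube([320, 260, 42]);
translate([136, 389, 0]) cube([44, 44, 388]);
translate([412, 389, 0]) cube([44, 44, 388]);
translate([136, 605, 0]) cube([44, 44, 388]);
translate([412, 605, 0]) cube([44, 44, 388]);


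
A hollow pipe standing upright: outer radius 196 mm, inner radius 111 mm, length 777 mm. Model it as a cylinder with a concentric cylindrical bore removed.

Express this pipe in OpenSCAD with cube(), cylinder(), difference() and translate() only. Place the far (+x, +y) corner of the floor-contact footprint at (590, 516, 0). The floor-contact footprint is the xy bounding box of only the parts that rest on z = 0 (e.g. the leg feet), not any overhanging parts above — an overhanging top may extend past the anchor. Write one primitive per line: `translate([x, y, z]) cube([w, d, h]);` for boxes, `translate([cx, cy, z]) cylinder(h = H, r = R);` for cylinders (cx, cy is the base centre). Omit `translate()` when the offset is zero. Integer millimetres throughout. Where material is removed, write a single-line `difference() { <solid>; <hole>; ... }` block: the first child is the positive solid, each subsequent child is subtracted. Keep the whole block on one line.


difference() { translate([394, 320, 0]) cylinder(h = 777, r = 196); translate([394, 320, 0]) cylinder(h = 777, r = 111); }


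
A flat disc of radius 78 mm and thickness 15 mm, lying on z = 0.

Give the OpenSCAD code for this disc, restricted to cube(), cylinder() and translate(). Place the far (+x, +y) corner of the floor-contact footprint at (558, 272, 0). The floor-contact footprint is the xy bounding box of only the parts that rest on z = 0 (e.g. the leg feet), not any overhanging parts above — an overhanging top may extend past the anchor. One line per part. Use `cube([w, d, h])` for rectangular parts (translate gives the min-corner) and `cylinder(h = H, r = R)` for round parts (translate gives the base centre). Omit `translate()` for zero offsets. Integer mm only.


translate([480, 194, 0]) cylinder(h = 15, r = 78);


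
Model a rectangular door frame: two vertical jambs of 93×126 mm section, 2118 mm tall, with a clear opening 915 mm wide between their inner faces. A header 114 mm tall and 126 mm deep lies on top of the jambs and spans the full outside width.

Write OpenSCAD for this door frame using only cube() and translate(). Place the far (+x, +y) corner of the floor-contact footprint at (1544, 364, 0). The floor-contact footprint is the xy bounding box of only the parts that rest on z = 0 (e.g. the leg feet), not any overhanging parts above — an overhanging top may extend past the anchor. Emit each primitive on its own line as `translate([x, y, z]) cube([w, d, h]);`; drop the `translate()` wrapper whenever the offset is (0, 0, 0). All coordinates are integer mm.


translate([443, 238, 0]) cube([93, 126, 2118]);
translate([1451, 238, 0]) cube([93, 126, 2118]);
translate([443, 238, 2118]) cube([1101, 126, 114]);
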